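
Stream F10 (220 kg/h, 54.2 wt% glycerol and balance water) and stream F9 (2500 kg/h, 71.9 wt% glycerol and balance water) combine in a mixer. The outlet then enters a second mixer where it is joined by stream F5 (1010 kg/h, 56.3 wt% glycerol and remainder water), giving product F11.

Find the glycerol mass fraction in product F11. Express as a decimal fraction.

Overall, product flow = 3730 kg/h.
glycerol in = 220×0.542 + 2500×0.719 + 1010×0.563 = 2485.4 kg/h.
glycerol fraction in F11 = 0.6663.

0.6663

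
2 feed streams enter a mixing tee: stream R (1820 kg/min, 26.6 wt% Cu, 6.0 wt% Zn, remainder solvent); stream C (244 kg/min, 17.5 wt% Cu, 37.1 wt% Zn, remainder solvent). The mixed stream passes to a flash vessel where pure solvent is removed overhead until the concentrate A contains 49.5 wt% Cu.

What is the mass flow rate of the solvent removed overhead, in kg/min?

Cu entering = 1820×0.266 + 244×0.175 = 526.82 kg/min.
All Cu reports to A, so A = 526.82/0.495 = 1064.3 kg/min.
Total feed = 2064 kg/min; overhead = 2064 − 1064.3 = 999.72 kg/min.

999.7 kg/min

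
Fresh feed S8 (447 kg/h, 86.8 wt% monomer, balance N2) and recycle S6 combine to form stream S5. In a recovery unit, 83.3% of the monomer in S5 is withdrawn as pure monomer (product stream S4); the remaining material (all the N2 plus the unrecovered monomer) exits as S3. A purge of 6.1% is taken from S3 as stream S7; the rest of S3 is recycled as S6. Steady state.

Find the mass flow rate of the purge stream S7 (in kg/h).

N2 enters only via S8 and leaves only via the purge: 447×0.132 = 0.061×(N2 in S3), and the recovery unit passes all N2, so N2 in S5 = N2 in S3 = 967.28 kg/h.
monomer in S5: m_A = 447×0.868 + (1−0.061)·(1−0.833)·m_A, so m_A = 388/0.8432 = 460.15 kg/h.
S3 = (1−0.833)×460.15 + 967.28 = 1044.1 kg/h.
Purge S7 = 0.061×1044.1 = 63.692 kg/h.

63.69 kg/h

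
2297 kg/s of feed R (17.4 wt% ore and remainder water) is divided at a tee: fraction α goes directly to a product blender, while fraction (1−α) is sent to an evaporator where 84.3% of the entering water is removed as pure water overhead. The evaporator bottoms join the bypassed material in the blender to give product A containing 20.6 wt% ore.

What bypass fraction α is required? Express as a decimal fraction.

All 2297×0.174 = 399.68 kg/s of ore reaches A, so A = 399.68/0.206 = 1940.2 kg/s and vapour = 356.82 kg/s.
The evaporator receives (1−α)·2297 of feed at 0.826 water and removes 0.843 of that water:
0.843×0.826×(1−α)×2297 = 356.82
(1−α) = 356.82/1599.4 = 0.2231;  α = 0.7769.

0.777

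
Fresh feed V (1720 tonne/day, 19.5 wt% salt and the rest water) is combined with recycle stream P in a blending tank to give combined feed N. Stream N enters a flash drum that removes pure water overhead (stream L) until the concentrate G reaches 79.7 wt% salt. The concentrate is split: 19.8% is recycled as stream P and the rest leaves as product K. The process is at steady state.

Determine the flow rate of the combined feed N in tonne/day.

1824 tonne/day

Overall salt balance (none leaves overhead): salt in fresh feed = salt in product, i.e. 1720×0.195 = (1−0.198)·G·0.797.
G = 335.4/(0.797×0.802) = 524.72 tonne/day.
Recycle P = 0.198×524.72 = 103.9 tonne/day.
Combined feed N = 1720 + 103.9 = 1823.9 tonne/day.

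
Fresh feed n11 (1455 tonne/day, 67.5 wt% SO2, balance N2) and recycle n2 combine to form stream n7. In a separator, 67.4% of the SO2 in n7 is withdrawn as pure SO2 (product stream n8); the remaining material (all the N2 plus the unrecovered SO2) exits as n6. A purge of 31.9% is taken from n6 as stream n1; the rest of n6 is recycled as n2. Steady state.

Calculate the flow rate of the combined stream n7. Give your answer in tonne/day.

2745 tonne/day

N2 enters only via n11 and leaves only via the purge: 1455×0.325 = 0.319×(N2 in n6), and the separator passes all N2, so N2 in n7 = N2 in n6 = 1482.4 tonne/day.
SO2 in n7: m_A = 1455×0.675 + (1−0.319)·(1−0.674)·m_A, so m_A = 982.13/0.7780 = 1262.4 tonne/day.
n7 = 1262.4 + 1482.4 = 2744.7 tonne/day.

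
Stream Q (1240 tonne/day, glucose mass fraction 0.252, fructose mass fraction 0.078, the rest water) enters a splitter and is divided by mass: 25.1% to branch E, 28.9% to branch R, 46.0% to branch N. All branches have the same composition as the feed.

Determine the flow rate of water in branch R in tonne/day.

240.1 tonne/day

Branch R total = 0.289×1240 = 358.36 tonne/day.
water in R = 0.670×358.36 = 240.1 tonne/day.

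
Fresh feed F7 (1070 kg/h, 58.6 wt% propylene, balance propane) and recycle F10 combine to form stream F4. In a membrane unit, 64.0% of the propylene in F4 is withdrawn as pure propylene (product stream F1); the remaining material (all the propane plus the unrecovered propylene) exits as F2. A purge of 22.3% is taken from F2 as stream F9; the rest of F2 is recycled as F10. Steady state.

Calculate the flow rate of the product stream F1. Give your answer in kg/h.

557.1 kg/h

propylene in F4: m_A = 1070×0.586 + (1−0.223)·(1−0.640)·m_A, so m_A = 627.02/0.7203 = 870.52 kg/h.
Product F1 = 0.640×870.52 = 557.13 kg/h.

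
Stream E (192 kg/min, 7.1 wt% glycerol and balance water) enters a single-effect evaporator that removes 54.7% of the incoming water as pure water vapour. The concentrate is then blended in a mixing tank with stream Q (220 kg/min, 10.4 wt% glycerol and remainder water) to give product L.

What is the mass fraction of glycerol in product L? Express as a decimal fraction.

0.116

Vapour removed = 0.547×0.929×192 = 97.567 kg/min; concentrate = 94.433 kg/min.
glycerol reaching the mixer = 13.632 (from concentrate) + 220×0.104 = 36.512 kg/min.
Product flow = 94.433 + 220 = 314.43 kg/min; glycerol fraction = 0.116.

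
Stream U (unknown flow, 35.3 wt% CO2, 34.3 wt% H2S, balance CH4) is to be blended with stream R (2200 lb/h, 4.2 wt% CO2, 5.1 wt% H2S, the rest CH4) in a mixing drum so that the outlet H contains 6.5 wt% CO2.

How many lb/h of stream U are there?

Let U be the unknown flow. Total out = 2200 + U.
CO2 balance: 92.4 + 0.353·U = 0.065·(2200 + U)
(0.353 − 0.065)·U = 0.065×2200 − 92.4 = 50.6
U = 50.6 / 0.288 = 175.69 lb/h

175.7 lb/h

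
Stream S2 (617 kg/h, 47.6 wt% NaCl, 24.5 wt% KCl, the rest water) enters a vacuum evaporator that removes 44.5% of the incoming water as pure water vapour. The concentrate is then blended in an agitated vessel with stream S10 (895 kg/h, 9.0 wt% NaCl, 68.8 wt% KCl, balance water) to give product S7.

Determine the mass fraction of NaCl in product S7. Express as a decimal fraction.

Vapour removed = 0.445×0.279×617 = 76.604 kg/h; concentrate = 540.4 kg/h.
NaCl reaching the mixer = 293.69 (from concentrate) + 895×0.090 = 374.24 kg/h.
Product flow = 540.4 + 895 = 1435.4 kg/h; NaCl fraction = 0.2607.

0.2607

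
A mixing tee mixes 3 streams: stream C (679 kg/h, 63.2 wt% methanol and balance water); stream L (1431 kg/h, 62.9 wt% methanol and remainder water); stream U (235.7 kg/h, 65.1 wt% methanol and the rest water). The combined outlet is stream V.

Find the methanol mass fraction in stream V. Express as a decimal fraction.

Total flow out = 679 + 1431 + 235.7 = 2345.7 kg/h.
methanol in = 679×0.632 + 1431×0.629 + 235.7×0.651 = 1482.7 kg/h.
methanol mass fraction in V = 1482.7/2345.7 = 0.6321.

0.6321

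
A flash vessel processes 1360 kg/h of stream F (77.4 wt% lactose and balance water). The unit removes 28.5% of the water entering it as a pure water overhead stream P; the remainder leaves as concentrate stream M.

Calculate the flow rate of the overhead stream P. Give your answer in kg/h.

87.6 kg/h

water entering = 1360×0.226 = 307.36 kg/h; overhead removed = 0.285×307.36 = 87.598 kg/h.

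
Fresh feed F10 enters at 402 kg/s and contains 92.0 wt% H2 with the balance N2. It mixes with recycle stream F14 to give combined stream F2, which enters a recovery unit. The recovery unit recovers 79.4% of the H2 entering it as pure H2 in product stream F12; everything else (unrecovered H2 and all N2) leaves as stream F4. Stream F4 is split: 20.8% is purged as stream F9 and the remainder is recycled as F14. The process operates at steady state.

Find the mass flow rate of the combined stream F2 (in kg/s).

596.6 kg/s

N2 enters only via F10 and leaves only via the purge: 402×0.080 = 0.208×(N2 in F4), and the recovery unit passes all N2, so N2 in F2 = N2 in F4 = 154.62 kg/s.
H2 in F2: m_A = 402×0.920 + (1−0.208)·(1−0.794)·m_A, so m_A = 369.84/0.8368 = 441.94 kg/s.
F2 = 441.94 + 154.62 = 596.56 kg/s.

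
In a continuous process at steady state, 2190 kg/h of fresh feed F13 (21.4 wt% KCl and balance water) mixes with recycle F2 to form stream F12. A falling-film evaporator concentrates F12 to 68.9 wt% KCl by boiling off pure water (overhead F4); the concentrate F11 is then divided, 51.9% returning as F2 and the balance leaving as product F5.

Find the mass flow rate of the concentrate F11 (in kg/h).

1414 kg/h

Overall KCl balance (none leaves overhead): KCl in fresh feed = KCl in product, i.e. 2190×0.214 = (1−0.519)·F11·0.689.
F11 = 468.66/(0.689×0.481) = 1414.1 kg/h.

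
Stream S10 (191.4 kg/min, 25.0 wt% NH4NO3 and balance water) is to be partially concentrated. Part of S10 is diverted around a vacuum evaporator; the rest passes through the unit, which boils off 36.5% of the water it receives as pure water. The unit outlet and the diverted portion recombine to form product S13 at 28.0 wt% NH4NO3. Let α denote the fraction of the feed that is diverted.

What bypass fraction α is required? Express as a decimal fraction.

0.609

All 191.4×0.250 = 47.85 kg/min of NH4NO3 reaches S13, so S13 = 47.85/0.280 = 170.89 kg/min and vapour = 20.507 kg/min.
The evaporator receives (1−α)·191.4 of feed at 0.750 water and removes 0.365 of that water:
0.365×0.750×(1−α)×191.4 = 20.507
(1−α) = 20.507/52.396 = 0.3914;  α = 0.6086.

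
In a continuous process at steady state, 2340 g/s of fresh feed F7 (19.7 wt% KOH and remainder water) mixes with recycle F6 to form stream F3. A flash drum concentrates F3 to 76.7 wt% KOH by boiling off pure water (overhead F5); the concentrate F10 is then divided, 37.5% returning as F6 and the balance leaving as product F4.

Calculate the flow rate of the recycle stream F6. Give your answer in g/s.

360.6 g/s

Overall KOH balance (none leaves overhead): KOH in fresh feed = KOH in product, i.e. 2340×0.197 = (1−0.375)·F10·0.767.
F10 = 460.98/(0.767×0.625) = 961.63 g/s.
Recycle F6 = 0.375×961.63 = 360.61 g/s.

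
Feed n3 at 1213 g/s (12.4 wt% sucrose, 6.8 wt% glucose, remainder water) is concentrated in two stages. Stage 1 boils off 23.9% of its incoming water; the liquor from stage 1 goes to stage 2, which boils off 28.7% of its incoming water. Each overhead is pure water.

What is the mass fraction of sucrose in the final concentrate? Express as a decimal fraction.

water in feed = 1213×0.808 = 980.1 g/s.
After stage 1: water left = (1−0.239)×980.1 = 745.86; stream total = 978.76 g/s.
After stage 2: water left = (1−0.287)×745.86 = 531.8; final concentrate = 764.69 g/s.
sucrose fraction = 150.41/764.69 = 0.197.

0.197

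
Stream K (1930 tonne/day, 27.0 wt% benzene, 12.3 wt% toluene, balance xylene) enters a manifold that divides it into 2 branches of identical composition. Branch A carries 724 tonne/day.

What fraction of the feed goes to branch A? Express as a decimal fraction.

Fraction to A = 724/1930 = 0.3751.

0.375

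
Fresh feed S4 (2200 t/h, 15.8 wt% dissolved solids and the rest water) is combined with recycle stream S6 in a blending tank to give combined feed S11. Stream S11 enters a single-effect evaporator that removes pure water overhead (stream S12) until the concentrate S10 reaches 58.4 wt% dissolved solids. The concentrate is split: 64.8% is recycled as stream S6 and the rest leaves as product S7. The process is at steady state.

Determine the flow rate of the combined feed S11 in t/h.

3296 t/h

Overall dissolved solids balance (none leaves overhead): dissolved solids in fresh feed = dissolved solids in product, i.e. 2200×0.158 = (1−0.648)·S10·0.584.
S10 = 347.6/(0.584×0.352) = 1690.9 t/h.
Recycle S6 = 0.648×1690.9 = 1095.7 t/h.
Combined feed S11 = 2200 + 1095.7 = 3295.7 t/h.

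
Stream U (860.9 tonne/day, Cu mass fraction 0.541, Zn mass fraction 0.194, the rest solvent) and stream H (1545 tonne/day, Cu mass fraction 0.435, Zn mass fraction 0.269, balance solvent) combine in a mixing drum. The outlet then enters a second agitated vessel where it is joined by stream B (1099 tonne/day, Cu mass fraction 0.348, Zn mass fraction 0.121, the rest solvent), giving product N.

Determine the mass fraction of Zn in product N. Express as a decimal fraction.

Overall, product flow = 3504.9 tonne/day.
Zn in = 860.9×0.194 + 1545×0.269 + 1099×0.121 = 715.6 tonne/day.
Zn fraction in N = 0.204.

0.204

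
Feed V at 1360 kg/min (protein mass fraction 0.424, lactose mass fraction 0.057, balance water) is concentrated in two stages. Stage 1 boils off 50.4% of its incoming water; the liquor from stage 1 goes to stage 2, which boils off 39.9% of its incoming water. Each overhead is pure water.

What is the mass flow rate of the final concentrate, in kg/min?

water in feed = 1360×0.519 = 705.84 kg/min.
After stage 1: water left = (1−0.504)×705.84 = 350.1; stream total = 1004.3 kg/min.
After stage 2: water left = (1−0.399)×350.1 = 210.41; final concentrate = 864.57 kg/min.

864.6 kg/min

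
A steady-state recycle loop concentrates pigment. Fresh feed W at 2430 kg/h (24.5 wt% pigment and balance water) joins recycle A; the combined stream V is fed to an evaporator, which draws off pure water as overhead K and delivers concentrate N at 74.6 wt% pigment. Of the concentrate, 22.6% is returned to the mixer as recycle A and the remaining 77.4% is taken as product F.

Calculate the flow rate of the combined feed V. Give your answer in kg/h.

2663 kg/h

Overall pigment balance (none leaves overhead): pigment in fresh feed = pigment in product, i.e. 2430×0.245 = (1−0.226)·N·0.746.
N = 595.35/(0.746×0.774) = 1031.1 kg/h.
Recycle A = 0.226×1031.1 = 233.02 kg/h.
Combined feed V = 2430 + 233.02 = 2663 kg/h.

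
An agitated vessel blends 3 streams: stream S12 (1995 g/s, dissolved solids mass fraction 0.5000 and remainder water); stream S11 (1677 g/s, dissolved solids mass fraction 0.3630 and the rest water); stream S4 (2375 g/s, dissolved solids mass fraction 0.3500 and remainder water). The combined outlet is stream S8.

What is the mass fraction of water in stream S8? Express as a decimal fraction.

Total flow out = 1995 + 1677 + 2375 = 6047 g/s.
water in = 1995×0.500 + 1677×0.637 + 2375×0.650 = 3609.5 g/s.
water mass fraction in S8 = 3609.5/6047 = 0.5969.

0.5969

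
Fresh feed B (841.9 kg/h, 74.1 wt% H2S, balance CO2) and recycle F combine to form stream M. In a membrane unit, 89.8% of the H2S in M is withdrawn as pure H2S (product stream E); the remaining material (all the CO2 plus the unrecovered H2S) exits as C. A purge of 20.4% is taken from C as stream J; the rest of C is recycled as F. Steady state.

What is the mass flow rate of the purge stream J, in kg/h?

CO2 enters only via B and leaves only via the purge: 841.9×0.259 = 0.204×(CO2 in C), and the membrane unit passes all CO2, so CO2 in M = CO2 in C = 1068.9 kg/h.
H2S in M: m_A = 841.9×0.741 + (1−0.204)·(1−0.898)·m_A, so m_A = 623.85/0.9188 = 678.98 kg/h.
C = (1−0.898)×678.98 + 1068.9 = 1138.1 kg/h.
Purge J = 0.204×1138.1 = 232.18 kg/h.

232.2 kg/h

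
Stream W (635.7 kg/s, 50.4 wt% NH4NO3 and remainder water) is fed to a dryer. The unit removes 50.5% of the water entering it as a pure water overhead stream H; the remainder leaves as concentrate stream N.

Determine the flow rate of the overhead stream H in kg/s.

159.2 kg/s

water entering = 635.7×0.496 = 315.31 kg/s; overhead removed = 0.505×315.31 = 159.23 kg/s.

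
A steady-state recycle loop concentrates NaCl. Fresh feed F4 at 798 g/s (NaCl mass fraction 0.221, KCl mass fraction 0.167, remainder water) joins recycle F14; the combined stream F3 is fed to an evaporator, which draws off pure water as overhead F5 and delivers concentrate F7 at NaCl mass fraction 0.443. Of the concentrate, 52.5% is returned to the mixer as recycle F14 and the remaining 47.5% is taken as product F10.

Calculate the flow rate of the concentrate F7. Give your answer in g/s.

Overall NaCl balance (none leaves overhead): NaCl in fresh feed = NaCl in product, i.e. 798×0.221 = (1−0.525)·F7·0.443.
F7 = 176.36/(0.443×0.475) = 838.1 g/s.

838.1 g/s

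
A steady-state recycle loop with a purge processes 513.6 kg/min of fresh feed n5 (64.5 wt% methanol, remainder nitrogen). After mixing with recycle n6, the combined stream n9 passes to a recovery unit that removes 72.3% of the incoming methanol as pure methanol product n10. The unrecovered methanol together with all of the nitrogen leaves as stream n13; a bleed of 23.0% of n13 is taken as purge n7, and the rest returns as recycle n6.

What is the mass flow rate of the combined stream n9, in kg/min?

1214 kg/min

nitrogen enters only via n5 and leaves only via the purge: 513.6×0.355 = 0.230×(nitrogen in n13), and the recovery unit passes all nitrogen, so nitrogen in n9 = nitrogen in n13 = 792.73 kg/min.
methanol in n9: m_A = 513.6×0.645 + (1−0.230)·(1−0.723)·m_A, so m_A = 331.27/0.7867 = 421.09 kg/min.
n9 = 421.09 + 792.73 = 1213.8 kg/min.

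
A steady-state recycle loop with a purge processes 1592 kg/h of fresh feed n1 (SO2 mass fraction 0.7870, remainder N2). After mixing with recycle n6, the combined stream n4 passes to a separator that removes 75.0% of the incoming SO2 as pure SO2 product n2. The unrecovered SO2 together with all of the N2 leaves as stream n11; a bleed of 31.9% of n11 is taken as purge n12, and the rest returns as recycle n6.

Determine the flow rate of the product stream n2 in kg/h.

1132 kg/h

SO2 in n4: m_A = 1592×0.787 + (1−0.319)·(1−0.750)·m_A, so m_A = 1252.9/0.8297 = 1510 kg/h.
Product n2 = 0.750×1510 = 1132.5 kg/h.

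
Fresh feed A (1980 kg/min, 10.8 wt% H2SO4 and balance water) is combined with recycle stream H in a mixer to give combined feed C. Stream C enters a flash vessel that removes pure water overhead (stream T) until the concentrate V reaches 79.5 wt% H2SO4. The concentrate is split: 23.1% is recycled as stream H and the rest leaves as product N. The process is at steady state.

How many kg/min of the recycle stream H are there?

80.8 kg/min

Overall H2SO4 balance (none leaves overhead): H2SO4 in fresh feed = H2SO4 in product, i.e. 1980×0.108 = (1−0.231)·V·0.795.
V = 213.84/(0.795×0.769) = 349.78 kg/min.
Recycle H = 0.231×349.78 = 80.799 kg/min.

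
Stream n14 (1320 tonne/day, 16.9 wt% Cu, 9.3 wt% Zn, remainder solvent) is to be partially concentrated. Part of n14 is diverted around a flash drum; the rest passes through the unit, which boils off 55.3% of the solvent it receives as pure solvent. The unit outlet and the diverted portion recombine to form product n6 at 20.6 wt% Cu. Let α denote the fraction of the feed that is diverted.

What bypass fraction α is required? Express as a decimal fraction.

All 1320×0.169 = 223.08 tonne/day of Cu reaches n6, so n6 = 223.08/0.206 = 1082.9 tonne/day and vapour = 237.09 tonne/day.
The evaporator receives (1−α)·1320 of feed at 0.738 solvent and removes 0.553 of that solvent:
0.553×0.738×(1−α)×1320 = 237.09
(1−α) = 237.09/538.71 = 0.4401;  α = 0.5599.

0.560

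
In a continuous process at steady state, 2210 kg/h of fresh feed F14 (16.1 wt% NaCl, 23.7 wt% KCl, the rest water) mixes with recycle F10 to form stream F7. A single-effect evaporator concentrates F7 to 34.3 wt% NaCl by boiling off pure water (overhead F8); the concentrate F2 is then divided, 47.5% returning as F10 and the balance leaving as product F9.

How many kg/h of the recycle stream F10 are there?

938.6 kg/h

Overall NaCl balance (none leaves overhead): NaCl in fresh feed = NaCl in product, i.e. 2210×0.161 = (1−0.475)·F2·0.343.
F2 = 355.81/(0.343×0.525) = 1975.9 kg/h.
Recycle F10 = 0.475×1975.9 = 938.55 kg/h.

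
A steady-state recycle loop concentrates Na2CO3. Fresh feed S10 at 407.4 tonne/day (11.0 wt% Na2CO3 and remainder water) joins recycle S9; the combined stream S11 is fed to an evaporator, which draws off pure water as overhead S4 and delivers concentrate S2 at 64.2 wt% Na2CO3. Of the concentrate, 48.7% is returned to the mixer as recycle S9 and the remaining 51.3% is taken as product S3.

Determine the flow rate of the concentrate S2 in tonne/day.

136.1 tonne/day

Overall Na2CO3 balance (none leaves overhead): Na2CO3 in fresh feed = Na2CO3 in product, i.e. 407.4×0.110 = (1−0.487)·S2·0.642.
S2 = 44.814/(0.642×0.513) = 136.07 tonne/day.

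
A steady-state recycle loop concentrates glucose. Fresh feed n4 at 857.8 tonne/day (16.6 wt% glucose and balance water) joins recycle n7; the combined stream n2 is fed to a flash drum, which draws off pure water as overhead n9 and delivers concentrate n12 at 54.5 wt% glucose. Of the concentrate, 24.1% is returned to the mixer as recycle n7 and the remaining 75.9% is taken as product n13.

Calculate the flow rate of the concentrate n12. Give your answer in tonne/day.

344.2 tonne/day

Overall glucose balance (none leaves overhead): glucose in fresh feed = glucose in product, i.e. 857.8×0.166 = (1−0.241)·n12·0.545.
n12 = 142.39/(0.545×0.759) = 344.24 tonne/day.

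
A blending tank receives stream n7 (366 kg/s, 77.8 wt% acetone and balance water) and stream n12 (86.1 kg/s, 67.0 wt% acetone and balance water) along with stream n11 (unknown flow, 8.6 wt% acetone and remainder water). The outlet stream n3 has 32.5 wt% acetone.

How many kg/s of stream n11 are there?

818 kg/s

Let n11 be the unknown flow. Total out = 452.1 + n11.
acetone balance: 342.44 + 0.086·n11 = 0.325·(452.1 + n11)
(0.086 − 0.325)·n11 = 0.325×452.1 − 342.44 = -195.5
n11 = -195.5 / -0.239 = 818 kg/s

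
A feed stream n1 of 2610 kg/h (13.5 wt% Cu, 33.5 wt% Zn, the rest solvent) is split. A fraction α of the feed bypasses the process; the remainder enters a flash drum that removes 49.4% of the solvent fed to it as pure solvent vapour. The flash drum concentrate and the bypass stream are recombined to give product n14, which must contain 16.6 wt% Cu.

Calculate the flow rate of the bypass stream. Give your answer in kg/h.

All 2610×0.135 = 352.35 kg/h of Cu reaches n14, so n14 = 352.35/0.166 = 2122.6 kg/h and vapour = 487.41 kg/h.
The evaporator receives (1−α)·2610 of feed at 0.530 solvent and removes 0.494 of that solvent:
0.494×0.530×(1−α)×2610 = 487.41
(1−α) = 487.41/683.35 = 0.7133;  α = 0.2867.
Bypass flow = 0.2867×2610 = 748.38 kg/h.

748.4 kg/h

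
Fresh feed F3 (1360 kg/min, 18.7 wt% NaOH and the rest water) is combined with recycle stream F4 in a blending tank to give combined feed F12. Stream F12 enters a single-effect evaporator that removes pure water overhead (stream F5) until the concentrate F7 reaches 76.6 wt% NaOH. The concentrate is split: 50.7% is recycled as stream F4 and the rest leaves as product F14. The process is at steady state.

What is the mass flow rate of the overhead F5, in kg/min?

1028 kg/min

Overall NaOH balance (none leaves overhead): NaOH in fresh feed = NaOH in product, i.e. 1360×0.187 = (1−0.507)·F7·0.766.
F7 = 254.32/(0.766×0.493) = 673.45 kg/min.
Recycle F4 = 0.507×673.45 = 341.44 kg/min.
Combined feed F12 = 1360 + 341.44 = 1701.4 kg/min.
Overhead F5 = F12 − F7 = 1701.4 − 673.45 = 1028 kg/min.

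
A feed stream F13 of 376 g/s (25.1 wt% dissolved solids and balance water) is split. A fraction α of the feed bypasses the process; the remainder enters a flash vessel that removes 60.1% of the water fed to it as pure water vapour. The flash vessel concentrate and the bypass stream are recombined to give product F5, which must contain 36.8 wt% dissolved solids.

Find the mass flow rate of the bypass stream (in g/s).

All 376×0.251 = 94.376 g/s of dissolved solids reaches F5, so F5 = 94.376/0.368 = 256.46 g/s and vapour = 119.54 g/s.
The evaporator receives (1−α)·376 of feed at 0.749 water and removes 0.601 of that water:
0.601×0.749×(1−α)×376 = 119.54
(1−α) = 119.54/169.26 = 0.7063;  α = 0.2937.
Bypass flow = 0.2937×376 = 110.44 g/s.

110.4 g/s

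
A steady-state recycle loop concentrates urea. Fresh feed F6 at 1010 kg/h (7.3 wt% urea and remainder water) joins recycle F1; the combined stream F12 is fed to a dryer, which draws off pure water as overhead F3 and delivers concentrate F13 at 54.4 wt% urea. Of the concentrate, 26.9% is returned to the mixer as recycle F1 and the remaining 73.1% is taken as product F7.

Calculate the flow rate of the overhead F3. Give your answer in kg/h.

874.5 kg/h

Overall urea balance (none leaves overhead): urea in fresh feed = urea in product, i.e. 1010×0.073 = (1−0.269)·F13·0.544.
F13 = 73.73/(0.544×0.731) = 185.41 kg/h.
Recycle F1 = 0.269×185.41 = 49.875 kg/h.
Combined feed F12 = 1010 + 49.875 = 1059.9 kg/h.
Overhead F3 = F12 − F13 = 1059.9 − 185.41 = 874.47 kg/h.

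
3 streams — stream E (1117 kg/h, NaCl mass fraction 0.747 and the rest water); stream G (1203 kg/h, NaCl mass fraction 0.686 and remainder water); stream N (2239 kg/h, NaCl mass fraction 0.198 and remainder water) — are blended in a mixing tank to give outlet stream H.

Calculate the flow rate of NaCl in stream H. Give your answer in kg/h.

NaCl out = NaCl in = 1117×0.747 + 1203×0.686 + 2239×0.198 = 2103 kg/h.

2103 kg/h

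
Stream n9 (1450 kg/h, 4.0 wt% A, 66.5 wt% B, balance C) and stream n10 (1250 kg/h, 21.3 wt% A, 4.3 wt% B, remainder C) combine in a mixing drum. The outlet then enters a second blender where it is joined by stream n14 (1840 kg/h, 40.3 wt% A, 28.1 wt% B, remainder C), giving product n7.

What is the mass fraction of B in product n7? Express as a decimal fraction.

0.338

Overall, product flow = 4540 kg/h.
B in = 1450×0.665 + 1250×0.043 + 1840×0.281 = 1535 kg/h.
B fraction in n7 = 0.338.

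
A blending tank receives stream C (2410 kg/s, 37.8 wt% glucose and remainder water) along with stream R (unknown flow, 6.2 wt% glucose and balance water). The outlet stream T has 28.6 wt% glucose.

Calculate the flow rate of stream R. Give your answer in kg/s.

989.8 kg/s

Let R be the unknown flow. Total out = 2410 + R.
glucose balance: 910.98 + 0.062·R = 0.286·(2410 + R)
(0.062 − 0.286)·R = 0.286×2410 − 910.98 = -221.72
R = -221.72 / -0.224 = 989.82 kg/s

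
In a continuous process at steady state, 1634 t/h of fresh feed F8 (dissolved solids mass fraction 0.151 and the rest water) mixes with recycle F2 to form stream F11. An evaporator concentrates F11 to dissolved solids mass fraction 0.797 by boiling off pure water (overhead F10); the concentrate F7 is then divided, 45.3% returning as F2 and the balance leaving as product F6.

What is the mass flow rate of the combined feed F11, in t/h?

Overall dissolved solids balance (none leaves overhead): dissolved solids in fresh feed = dissolved solids in product, i.e. 1634×0.151 = (1−0.453)·F7·0.797.
F7 = 246.73/(0.797×0.547) = 565.96 t/h.
Recycle F2 = 0.453×565.96 = 256.38 t/h.
Combined feed F11 = 1634 + 256.38 = 1890.4 t/h.

1890 t/h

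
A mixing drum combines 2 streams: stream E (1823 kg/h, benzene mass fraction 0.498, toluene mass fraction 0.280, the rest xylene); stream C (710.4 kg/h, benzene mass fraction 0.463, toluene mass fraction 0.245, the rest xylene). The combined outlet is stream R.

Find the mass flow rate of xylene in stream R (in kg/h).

xylene out = xylene in = 1823×0.222 + 710.4×0.292 = 612.14 kg/h.

612.1 kg/h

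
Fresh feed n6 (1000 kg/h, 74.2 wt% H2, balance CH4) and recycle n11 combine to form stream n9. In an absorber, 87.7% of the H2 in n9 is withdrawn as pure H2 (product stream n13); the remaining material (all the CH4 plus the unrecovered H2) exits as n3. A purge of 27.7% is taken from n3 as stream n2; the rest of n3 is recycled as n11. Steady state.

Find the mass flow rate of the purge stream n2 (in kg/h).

285.7 kg/h

CH4 enters only via n6 and leaves only via the purge: 1000×0.258 = 0.277×(CH4 in n3), and the absorber passes all CH4, so CH4 in n9 = CH4 in n3 = 931.41 kg/h.
H2 in n9: m_A = 1000×0.742 + (1−0.277)·(1−0.877)·m_A, so m_A = 742/0.9111 = 814.43 kg/h.
n3 = (1−0.877)×814.43 + 931.41 = 1031.6 kg/h.
Purge n2 = 0.277×1031.6 = 285.75 kg/h.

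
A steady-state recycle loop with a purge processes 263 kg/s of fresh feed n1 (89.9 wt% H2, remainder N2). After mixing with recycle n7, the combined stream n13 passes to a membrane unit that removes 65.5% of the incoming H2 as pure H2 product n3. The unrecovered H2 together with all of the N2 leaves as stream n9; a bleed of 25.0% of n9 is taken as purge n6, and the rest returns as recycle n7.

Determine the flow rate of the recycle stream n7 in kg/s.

162.2 kg/s

N2 enters only via n1 and leaves only via the purge: 263×0.101 = 0.250×(N2 in n9), and the membrane unit passes all N2, so N2 in n13 = N2 in n9 = 106.25 kg/s.
H2 in n13: m_A = 263×0.899 + (1−0.250)·(1−0.655)·m_A, so m_A = 236.44/0.7412 = 318.97 kg/s.
n9 = (1−0.655)×318.97 + 106.25 = 216.3 kg/s.
Recycle n7 = (1−0.250)×216.3 = 162.22 kg/s.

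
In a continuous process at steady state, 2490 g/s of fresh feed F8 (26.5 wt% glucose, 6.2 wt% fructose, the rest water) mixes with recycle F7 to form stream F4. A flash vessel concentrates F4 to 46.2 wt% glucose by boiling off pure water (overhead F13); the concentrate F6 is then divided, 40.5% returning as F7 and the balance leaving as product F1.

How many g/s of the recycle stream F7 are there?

972.2 g/s

Overall glucose balance (none leaves overhead): glucose in fresh feed = glucose in product, i.e. 2490×0.265 = (1−0.405)·F6·0.462.
F6 = 659.85/(0.462×0.595) = 2400.4 g/s.
Recycle F7 = 0.405×2400.4 = 972.17 g/s.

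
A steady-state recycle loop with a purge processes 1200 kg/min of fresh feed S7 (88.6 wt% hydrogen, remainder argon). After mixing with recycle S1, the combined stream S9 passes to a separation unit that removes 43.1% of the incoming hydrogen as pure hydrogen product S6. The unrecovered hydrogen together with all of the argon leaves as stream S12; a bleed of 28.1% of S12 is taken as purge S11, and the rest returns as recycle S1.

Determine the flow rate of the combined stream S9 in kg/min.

argon enters only via S7 and leaves only via the purge: 1200×0.114 = 0.281×(argon in S12), and the separation unit passes all argon, so argon in S9 = argon in S12 = 486.83 kg/min.
hydrogen in S9: m_A = 1200×0.886 + (1−0.281)·(1−0.431)·m_A, so m_A = 1063.2/0.5909 = 1799.3 kg/min.
S9 = 1799.3 + 486.83 = 2286.2 kg/min.

2286 kg/min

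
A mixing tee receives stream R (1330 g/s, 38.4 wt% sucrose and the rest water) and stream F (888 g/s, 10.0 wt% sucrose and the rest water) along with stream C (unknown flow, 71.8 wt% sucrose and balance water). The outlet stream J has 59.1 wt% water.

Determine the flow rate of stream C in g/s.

995.6 g/s

Let C be the unknown flow. Total out = 2218 + C.
water balance: 1618.5 + 0.282·C = 0.591·(2218 + C)
(0.282 − 0.591)·C = 0.591×2218 − 1618.5 = -307.64
C = -307.64 / -0.309 = 995.61 g/s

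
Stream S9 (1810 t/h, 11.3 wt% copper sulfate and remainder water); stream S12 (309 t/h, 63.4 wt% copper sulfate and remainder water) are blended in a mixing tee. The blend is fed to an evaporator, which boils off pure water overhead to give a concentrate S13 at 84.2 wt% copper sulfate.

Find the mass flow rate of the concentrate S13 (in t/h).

copper sulfate entering = 1810×0.113 + 309×0.634 = 400.44 t/h.
All copper sulfate reports to S13, so S13 = 400.44/0.842 = 475.58 t/h.

475.6 t/h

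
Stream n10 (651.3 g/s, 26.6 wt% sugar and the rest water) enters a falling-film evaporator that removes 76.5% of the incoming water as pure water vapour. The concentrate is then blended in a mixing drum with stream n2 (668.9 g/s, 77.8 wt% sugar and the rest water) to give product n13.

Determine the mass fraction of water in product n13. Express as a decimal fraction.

Vapour removed = 0.765×0.734×651.3 = 365.71 g/s; concentrate = 285.59 g/s.
water reaching the mixer = 112.34 (from concentrate) + 668.9×0.222 = 260.84 g/s.
Product flow = 285.59 + 668.9 = 954.49 g/s; water fraction = 0.273.

0.273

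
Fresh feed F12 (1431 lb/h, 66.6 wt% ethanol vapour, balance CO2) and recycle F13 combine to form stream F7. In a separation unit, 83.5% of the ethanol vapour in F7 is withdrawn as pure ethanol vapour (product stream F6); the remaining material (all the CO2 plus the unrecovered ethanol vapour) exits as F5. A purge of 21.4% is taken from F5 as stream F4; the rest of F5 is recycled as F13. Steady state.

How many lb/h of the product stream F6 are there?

914.4 lb/h

ethanol vapour in F7: m_A = 1431×0.666 + (1−0.214)·(1−0.835)·m_A, so m_A = 953.05/0.8703 = 1095.1 lb/h.
Product F6 = 0.835×1095.1 = 914.38 lb/h.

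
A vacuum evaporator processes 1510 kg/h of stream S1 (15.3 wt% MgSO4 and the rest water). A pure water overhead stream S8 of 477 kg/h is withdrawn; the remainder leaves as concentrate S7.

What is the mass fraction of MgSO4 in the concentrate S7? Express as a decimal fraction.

0.224

MgSO4 is not removed: 1510×0.153 = 231.03 kg/h of MgSO4 enters S7.
Concentrate = 1510 − 477 = 1033 kg/h.
Mass fraction = 231.03/1033 = 0.224.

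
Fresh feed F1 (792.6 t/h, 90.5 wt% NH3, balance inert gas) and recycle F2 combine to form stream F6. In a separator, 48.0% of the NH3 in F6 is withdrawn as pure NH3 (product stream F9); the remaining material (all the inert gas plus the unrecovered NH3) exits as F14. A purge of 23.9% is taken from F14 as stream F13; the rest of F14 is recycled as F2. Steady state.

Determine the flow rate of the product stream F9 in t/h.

NH3 in F6: m_A = 792.6×0.905 + (1−0.239)·(1−0.480)·m_A, so m_A = 717.3/0.6043 = 1187 t/h.
Product F9 = 0.480×1187 = 569.78 t/h.

569.8 t/h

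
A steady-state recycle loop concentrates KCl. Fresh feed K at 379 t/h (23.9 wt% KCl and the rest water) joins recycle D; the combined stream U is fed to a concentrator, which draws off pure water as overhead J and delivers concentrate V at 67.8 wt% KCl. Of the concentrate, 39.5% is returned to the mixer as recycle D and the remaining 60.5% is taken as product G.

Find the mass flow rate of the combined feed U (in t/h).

Overall KCl balance (none leaves overhead): KCl in fresh feed = KCl in product, i.e. 379×0.239 = (1−0.395)·V·0.678.
V = 90.581/(0.678×0.605) = 220.83 t/h.
Recycle D = 0.395×220.83 = 87.227 t/h.
Combined feed U = 379 + 87.227 = 466.23 t/h.

466.2 t/h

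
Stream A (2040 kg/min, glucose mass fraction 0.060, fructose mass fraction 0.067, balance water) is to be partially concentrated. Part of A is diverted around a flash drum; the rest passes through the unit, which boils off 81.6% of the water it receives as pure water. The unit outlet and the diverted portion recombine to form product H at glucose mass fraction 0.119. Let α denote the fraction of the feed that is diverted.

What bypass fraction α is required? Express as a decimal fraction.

0.304

All 2040×0.060 = 122.4 kg/min of glucose reaches H, so H = 122.4/0.119 = 1028.6 kg/min and vapour = 1011.4 kg/min.
The evaporator receives (1−α)·2040 of feed at 0.873 water and removes 0.816 of that water:
0.816×0.873×(1−α)×2040 = 1011.4
(1−α) = 1011.4/1453.2 = 0.6960;  α = 0.3040.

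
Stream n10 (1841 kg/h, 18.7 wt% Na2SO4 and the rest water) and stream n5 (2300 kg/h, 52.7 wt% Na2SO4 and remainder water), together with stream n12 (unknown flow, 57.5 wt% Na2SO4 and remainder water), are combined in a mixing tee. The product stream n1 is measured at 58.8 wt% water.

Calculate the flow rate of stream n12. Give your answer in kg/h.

Let n12 be the unknown flow. Total out = 4141 + n12.
water balance: 2584.6 + 0.425·n12 = 0.588·(4141 + n12)
(0.425 − 0.588)·n12 = 0.588×4141 − 2584.6 = -149.72
n12 = -149.72 / -0.163 = 918.56 kg/h

918.6 kg/h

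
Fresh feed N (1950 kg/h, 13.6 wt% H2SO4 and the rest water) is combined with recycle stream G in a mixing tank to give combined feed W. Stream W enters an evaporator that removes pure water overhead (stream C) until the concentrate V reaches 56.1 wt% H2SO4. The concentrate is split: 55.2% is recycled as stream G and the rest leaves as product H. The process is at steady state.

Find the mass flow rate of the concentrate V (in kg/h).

Overall H2SO4 balance (none leaves overhead): H2SO4 in fresh feed = H2SO4 in product, i.e. 1950×0.136 = (1−0.552)·V·0.561.
V = 265.2/(0.561×0.448) = 1055.2 kg/h.

1055 kg/h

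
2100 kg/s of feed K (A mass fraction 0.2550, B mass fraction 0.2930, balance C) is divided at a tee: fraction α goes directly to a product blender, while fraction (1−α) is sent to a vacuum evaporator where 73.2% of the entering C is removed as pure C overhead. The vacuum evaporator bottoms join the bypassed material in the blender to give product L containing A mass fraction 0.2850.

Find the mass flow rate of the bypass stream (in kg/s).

1432 kg/s

All 2100×0.255 = 535.5 kg/s of A reaches L, so L = 535.5/0.285 = 1878.9 kg/s and vapour = 221.05 kg/s.
The evaporator receives (1−α)·2100 of feed at 0.452 C and removes 0.732 of that C:
0.732×0.452×(1−α)×2100 = 221.05
(1−α) = 221.05/694.81 = 0.3181;  α = 0.6819.
Bypass flow = 0.6819×2100 = 1431.9 kg/s.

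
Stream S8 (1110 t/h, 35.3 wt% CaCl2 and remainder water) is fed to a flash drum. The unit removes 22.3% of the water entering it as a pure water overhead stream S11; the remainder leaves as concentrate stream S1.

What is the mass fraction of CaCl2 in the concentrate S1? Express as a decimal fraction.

0.4125

CaCl2 is not removed: 1110×0.353 = 391.83 t/h of CaCl2 enters S1.
water entering = 1110×0.647 = 718.17 t/h; overhead removed = 0.223×718.17 = 160.15 t/h.
Concentrate = 1110 − 160.15 = 949.85 t/h.
Mass fraction = 391.83/949.85 = 0.4125.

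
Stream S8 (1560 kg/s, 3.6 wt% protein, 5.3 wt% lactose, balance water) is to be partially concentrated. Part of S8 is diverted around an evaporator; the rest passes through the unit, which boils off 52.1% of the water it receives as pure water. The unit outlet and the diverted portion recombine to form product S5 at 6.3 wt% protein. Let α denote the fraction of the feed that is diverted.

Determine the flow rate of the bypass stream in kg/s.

All 1560×0.036 = 56.16 kg/s of protein reaches S5, so S5 = 56.16/0.063 = 891.43 kg/s and vapour = 668.57 kg/s.
The evaporator receives (1−α)·1560 of feed at 0.911 water and removes 0.521 of that water:
0.521×0.911×(1−α)×1560 = 668.57
(1−α) = 668.57/740.42 = 0.9030;  α = 0.0970.
Bypass flow = 0.0970×1560 = 151.39 kg/s.

151.4 kg/s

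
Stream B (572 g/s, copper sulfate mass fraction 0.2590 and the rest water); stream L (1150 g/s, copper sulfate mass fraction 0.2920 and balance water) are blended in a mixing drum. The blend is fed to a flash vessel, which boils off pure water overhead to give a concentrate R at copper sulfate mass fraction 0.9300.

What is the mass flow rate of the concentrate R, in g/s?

520.4 g/s

copper sulfate entering = 572×0.259 + 1150×0.292 = 483.95 g/s.
All copper sulfate reports to R, so R = 483.95/0.930 = 520.37 g/s.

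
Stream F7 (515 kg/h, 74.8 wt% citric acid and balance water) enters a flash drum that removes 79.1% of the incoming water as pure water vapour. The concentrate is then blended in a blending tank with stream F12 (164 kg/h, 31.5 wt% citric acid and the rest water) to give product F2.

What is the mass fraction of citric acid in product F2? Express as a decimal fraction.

0.7580

Vapour removed = 0.791×0.252×515 = 102.66 kg/h; concentrate = 412.34 kg/h.
citric acid reaching the mixer = 385.22 (from concentrate) + 164×0.315 = 436.88 kg/h.
Product flow = 412.34 + 164 = 576.34 kg/h; citric acid fraction = 0.7580.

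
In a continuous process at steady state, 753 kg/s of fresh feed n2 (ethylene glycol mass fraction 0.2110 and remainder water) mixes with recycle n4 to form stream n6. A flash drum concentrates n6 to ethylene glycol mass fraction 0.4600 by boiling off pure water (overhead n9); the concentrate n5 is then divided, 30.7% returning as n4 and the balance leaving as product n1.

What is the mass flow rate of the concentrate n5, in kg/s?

498.4 kg/s

Overall ethylene glycol balance (none leaves overhead): ethylene glycol in fresh feed = ethylene glycol in product, i.e. 753×0.211 = (1−0.307)·n5·0.460.
n5 = 158.88/(0.460×0.693) = 498.41 kg/s.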